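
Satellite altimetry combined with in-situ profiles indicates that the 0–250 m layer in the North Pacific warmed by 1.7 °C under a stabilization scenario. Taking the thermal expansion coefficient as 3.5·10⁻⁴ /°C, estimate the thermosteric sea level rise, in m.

about 0.149 m

Δh = αΔT·H = 3.5×10⁻⁴ × 1.7 × 250 = 0.14875 m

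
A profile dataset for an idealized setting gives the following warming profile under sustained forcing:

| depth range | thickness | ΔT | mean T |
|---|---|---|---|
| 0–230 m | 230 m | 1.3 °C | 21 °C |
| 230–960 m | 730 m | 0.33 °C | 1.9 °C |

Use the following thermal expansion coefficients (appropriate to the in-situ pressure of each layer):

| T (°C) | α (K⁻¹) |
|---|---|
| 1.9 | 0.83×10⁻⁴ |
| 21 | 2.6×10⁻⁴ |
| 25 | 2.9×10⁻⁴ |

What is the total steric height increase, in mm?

Δh ≈ 97.7 mm

Layer 1 at 21 °C → α = 2.6×10⁻⁴ K⁻¹
Layer 2 at 1.9 °C → α = 0.83×10⁻⁴ K⁻¹
0–230 m: 2.6×10⁻⁴ × 230 × 1.3 = 0.07774 m
0.83×10⁻⁴ × 0.33 × 730 = 0.0199947 m
Δh = 0.07774 + 0.0199947 = 0.0977347 m ≈ 97.7 mm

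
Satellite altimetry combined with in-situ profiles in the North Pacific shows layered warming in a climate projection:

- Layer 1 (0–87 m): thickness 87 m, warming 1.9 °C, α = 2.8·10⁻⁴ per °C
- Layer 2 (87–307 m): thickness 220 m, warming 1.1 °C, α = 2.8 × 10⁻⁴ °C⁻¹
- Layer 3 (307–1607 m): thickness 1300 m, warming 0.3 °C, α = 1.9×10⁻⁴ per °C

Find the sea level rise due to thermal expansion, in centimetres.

18.8 cm

2.8×10⁻⁴ × 1.9 × 87 = 0.046284 m
220 × 1.1 × 2.8×10⁻⁴ = 0.06776 m
1300 × 0.3 × 1.9×10⁻⁴ = 0.07410 m
Δh = 0.046284 + 0.06776 + 0.07410 = 0.188144 m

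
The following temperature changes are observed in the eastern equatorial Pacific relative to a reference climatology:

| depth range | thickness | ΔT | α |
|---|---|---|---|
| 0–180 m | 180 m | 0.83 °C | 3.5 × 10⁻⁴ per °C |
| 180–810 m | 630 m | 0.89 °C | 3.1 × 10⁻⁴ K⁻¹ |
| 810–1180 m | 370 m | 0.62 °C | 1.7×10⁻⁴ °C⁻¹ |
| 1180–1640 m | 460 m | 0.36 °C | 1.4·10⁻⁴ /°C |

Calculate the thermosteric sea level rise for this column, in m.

0.288 m

0–180 m: 3.5×10⁻⁴ × 180 × 0.83 = 0.05229 m
0.89 × 630 × 3.1×10⁻⁴ = 0.173817 m
1.7×10⁻⁴ × 0.62 × 370 = 0.038998 m
Layer 4: 460 × 1.4×10⁻⁴ × 0.36 = 0.023184 m
Δh = 0.05229 + 0.173817 + 0.038998 + 0.023184 = 0.288289 m ≈ 0.288 m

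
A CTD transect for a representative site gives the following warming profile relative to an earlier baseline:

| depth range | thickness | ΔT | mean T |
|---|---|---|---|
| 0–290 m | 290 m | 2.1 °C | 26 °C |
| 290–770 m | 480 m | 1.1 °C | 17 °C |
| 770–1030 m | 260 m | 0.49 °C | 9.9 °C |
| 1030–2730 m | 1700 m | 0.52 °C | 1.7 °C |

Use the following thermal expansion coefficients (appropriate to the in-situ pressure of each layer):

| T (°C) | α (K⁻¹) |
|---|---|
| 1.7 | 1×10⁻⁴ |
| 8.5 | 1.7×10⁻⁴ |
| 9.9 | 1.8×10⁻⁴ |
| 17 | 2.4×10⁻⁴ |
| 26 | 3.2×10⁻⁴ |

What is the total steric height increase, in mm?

433 mm

Layer 1 at 26 °C → α = 3.2×10⁻⁴ K⁻¹
Layer 2 at 17 °C → α = 2.4×10⁻⁴ K⁻¹
Layer 3 at 9.9 °C → α = 1.8×10⁻⁴ K⁻¹
Layer 4 at 1.7 °C → α = 1×10⁻⁴ K⁻¹
3.2×10⁻⁴ × 290 × 2.1 = 0.19488 m
290–770 m: 480 × 2.4×10⁻⁴ × 1.1 = 0.12672 m
260 × 0.49 × 1.8×10⁻⁴ = 0.022932 m
Layer 4: 1×10⁻⁴ × 0.52 × 1700 = 0.08840 m
Δh = 0.19488 + 0.12672 + 0.022932 + 0.08840 = 0.432932 m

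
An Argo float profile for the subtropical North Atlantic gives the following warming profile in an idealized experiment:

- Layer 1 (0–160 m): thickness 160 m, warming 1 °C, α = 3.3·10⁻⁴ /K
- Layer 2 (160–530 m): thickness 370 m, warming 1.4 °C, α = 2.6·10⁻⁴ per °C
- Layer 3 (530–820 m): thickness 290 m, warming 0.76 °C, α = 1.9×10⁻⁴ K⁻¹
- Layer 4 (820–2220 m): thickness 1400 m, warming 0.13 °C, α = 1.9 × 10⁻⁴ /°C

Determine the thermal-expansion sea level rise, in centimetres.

26 cm

160 × 1 × 3.3×10⁻⁴ = 0.05280 m
Layer 2: 1.4 × 2.6×10⁻⁴ × 370 = 0.13468 m
Layer 3: 1.9×10⁻⁴ × 290 × 0.76 = 0.041876 m
820–2220 m: 0.13 × 1400 × 1.9×10⁻⁴ = 0.03458 m
Δh = 0.05280 + 0.13468 + 0.041876 + 0.03458 = 0.263936 m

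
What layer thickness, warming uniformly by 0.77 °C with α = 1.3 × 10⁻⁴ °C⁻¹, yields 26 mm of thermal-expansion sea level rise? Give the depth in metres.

H = Δh/(αΔT) = 0.026 / (1.3×10⁻⁴ × 0.77) ≈ 259.7 m

about 260 m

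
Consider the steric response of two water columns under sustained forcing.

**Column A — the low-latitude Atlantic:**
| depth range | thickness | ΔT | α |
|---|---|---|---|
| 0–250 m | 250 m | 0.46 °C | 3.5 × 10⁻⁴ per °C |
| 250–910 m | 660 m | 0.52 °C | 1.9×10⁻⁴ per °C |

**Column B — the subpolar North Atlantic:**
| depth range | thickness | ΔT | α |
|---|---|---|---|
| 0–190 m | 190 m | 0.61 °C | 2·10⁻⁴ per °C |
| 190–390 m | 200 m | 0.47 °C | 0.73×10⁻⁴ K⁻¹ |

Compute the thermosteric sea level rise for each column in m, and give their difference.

Δh_A ≈ 0.105 m, Δh_B ≈ 0.0300 m; difference ≈ 0.0754 m

A Layer 1: 3.5×10⁻⁴ × 0.46 × 250 = 0.04025 m
A 250–910 m: 660 × 1.9×10⁻⁴ × 0.52 = 0.065208 m
A total: 0.105458 m
B 0–190 m: 190 × 0.61 × 2×10⁻⁴ = 0.02318 m
B 0.47 × 0.73×10⁻⁴ × 200 = 0.006862 m
B total: 0.030042 m
Difference: 0.105458 − 0.030042 = 0.075416 m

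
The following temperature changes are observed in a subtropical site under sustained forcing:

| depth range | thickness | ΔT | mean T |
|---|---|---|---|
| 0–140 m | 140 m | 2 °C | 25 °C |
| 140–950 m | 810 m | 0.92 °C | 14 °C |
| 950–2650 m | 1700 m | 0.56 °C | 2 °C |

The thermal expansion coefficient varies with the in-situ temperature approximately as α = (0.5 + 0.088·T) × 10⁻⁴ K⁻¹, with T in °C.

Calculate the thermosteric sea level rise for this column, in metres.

Layer 1: α = (0.5 + 0.088×25)×10⁻⁴ = 2.7×10⁻⁴ K⁻¹
Layer 2: α = (0.5 + 0.088×14)×10⁻⁴ = 1.732×10⁻⁴ K⁻¹
Layer 3: α = (0.5 + 0.088×2)×10⁻⁴ = 0.676×10⁻⁴ K⁻¹
Layer 1: 2 × 2.7×10⁻⁴ × 140 = 0.07560 m
810 × 0.92 × 1.732×10⁻⁴ = 0.12906864 m
Layer 3: 1700 × 0.676×10⁻⁴ × 0.56 = 0.0643552 m
Δh = 0.07560 + 0.12906864 + 0.0643552 = 0.26902384 m ≈ 0.269 m

0.269 m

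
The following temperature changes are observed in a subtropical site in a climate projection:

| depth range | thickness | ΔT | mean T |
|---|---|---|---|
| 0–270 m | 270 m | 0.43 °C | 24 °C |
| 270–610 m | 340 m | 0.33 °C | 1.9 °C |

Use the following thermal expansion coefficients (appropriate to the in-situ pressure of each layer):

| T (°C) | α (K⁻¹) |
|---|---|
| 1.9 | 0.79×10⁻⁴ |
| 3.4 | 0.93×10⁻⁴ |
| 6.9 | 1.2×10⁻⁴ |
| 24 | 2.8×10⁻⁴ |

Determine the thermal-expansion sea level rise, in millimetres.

Layer 1 at 24 °C → α = 2.8×10⁻⁴ K⁻¹
Layer 2 at 1.9 °C → α = 0.79×10⁻⁴ K⁻¹
0–270 m: 270 × 2.8×10⁻⁴ × 0.43 = 0.032508 m
Layer 2: 0.79×10⁻⁴ × 340 × 0.33 = 0.0088638 m
Δh = 0.032508 + 0.0088638 = 0.0413718 m

41.4 mm of thermosteric rise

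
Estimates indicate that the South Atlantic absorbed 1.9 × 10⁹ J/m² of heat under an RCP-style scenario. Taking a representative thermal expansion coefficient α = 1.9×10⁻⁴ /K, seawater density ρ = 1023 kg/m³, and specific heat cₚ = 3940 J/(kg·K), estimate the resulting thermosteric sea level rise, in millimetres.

Δh = αQ/(ρcₚ) = 1.9×10⁻⁴ × 1.9×10⁹ / (1023 × 3940) ≈ 0.089564 m

about 89.6 mm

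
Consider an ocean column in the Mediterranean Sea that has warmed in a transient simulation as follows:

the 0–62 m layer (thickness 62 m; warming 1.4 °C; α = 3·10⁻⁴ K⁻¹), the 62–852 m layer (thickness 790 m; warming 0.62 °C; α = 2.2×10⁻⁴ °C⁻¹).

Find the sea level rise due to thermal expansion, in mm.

Layer 1: 3×10⁻⁴ × 1.4 × 62 = 0.02604 m
Layer 2: 2.2×10⁻⁴ × 0.62 × 790 = 0.107756 m
Δh = 0.02604 + 0.107756 = 0.133796 m ≈ 134 mm

134 mm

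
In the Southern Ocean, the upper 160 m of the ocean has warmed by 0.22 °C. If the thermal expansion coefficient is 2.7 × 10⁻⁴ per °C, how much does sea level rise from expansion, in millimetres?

Δh = 9.50 mm

Δh = αΔT·H = 2.7×10⁻⁴ × 0.22 × 160 = 0.009504 m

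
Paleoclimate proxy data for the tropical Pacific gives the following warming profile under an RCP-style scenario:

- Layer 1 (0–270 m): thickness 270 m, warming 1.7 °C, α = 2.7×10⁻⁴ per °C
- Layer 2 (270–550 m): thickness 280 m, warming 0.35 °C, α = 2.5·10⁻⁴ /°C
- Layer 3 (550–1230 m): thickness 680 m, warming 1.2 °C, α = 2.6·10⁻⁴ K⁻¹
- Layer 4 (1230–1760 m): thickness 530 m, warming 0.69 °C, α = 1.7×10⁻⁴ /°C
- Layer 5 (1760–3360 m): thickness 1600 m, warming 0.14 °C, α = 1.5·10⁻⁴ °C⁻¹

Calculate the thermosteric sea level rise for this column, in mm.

456 mm of thermosteric rise

2.7×10⁻⁴ × 270 × 1.7 = 0.12393 m
270–550 m: 280 × 2.5×10⁻⁴ × 0.35 = 0.02450 m
550–1230 m: 680 × 1.2 × 2.6×10⁻⁴ = 0.21216 m
1.7×10⁻⁴ × 530 × 0.69 = 0.062169 m
1.5×10⁻⁴ × 0.14 × 1600 = 0.03360 m
Δh = 0.12393 + 0.02450 + 0.21216 + 0.062169 + 0.03360 = 0.456359 m ≈ 456 mm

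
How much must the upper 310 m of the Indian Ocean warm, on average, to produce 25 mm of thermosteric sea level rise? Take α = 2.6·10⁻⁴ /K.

ΔT = Δh/(αH) = 0.025 / (2.6×10⁻⁴ × 310) ≈ 0.3102 K

ΔT ≈ 0.310 K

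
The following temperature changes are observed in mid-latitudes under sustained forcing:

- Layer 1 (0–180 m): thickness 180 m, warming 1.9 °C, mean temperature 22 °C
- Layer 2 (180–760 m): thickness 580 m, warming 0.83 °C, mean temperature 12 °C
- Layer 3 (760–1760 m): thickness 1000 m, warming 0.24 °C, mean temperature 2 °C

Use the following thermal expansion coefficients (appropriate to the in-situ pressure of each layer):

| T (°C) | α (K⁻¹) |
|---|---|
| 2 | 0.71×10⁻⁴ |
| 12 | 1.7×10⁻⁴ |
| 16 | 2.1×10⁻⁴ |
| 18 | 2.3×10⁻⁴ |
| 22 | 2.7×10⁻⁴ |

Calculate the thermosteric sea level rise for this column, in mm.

190 mm

Layer 1 at 22 °C → α = 2.7×10⁻⁴ K⁻¹
Layer 2 at 12 °C → α = 1.7×10⁻⁴ K⁻¹
Layer 3 at 2 °C → α = 0.71×10⁻⁴ K⁻¹
0–180 m: 2.7×10⁻⁴ × 1.9 × 180 = 0.09234 m
580 × 1.7×10⁻⁴ × 0.83 = 0.081838 m
Layer 3: 0.71×10⁻⁴ × 1000 × 0.24 = 0.01704 m
Δh = 0.09234 + 0.081838 + 0.01704 = 0.191218 m ≈ 190 mm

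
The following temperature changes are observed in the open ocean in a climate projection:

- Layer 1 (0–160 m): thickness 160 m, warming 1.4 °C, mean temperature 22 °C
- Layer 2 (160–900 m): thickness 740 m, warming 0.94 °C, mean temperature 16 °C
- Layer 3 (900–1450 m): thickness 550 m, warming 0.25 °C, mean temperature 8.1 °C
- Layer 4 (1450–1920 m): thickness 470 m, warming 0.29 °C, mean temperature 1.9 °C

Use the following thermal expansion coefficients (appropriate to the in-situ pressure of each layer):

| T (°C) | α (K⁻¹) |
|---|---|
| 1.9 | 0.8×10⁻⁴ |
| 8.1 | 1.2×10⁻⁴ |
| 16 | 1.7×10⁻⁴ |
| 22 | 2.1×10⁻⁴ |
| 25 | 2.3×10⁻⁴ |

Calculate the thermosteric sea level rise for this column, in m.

Layer 1 at 22 °C → α = 2.1×10⁻⁴ K⁻¹
Layer 2 at 16 °C → α = 1.7×10⁻⁴ K⁻¹
Layer 3 at 8.1 °C → α = 1.2×10⁻⁴ K⁻¹
Layer 4 at 1.9 °C → α = 0.8×10⁻⁴ K⁻¹
1.4 × 2.1×10⁻⁴ × 160 = 0.04704 m
740 × 1.7×10⁻⁴ × 0.94 = 0.118252 m
900–1450 m: 0.25 × 1.2×10⁻⁴ × 550 = 0.01650 m
0.29 × 0.8×10⁻⁴ × 470 = 0.010904 m
Δh = 0.04704 + 0.118252 + 0.01650 + 0.010904 = 0.192696 m

Δh = 0.19 m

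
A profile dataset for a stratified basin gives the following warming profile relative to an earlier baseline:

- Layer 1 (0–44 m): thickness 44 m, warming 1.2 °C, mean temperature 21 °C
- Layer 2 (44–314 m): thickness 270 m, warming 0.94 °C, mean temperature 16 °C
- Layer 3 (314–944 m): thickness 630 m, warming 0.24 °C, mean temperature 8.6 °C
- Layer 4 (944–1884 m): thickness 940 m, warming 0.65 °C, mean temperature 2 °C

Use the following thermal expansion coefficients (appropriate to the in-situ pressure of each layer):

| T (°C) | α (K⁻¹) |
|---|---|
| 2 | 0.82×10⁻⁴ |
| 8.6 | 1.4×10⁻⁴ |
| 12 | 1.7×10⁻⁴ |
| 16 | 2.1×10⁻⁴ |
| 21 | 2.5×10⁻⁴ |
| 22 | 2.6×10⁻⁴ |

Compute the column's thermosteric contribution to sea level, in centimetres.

14 cm

Layer 1 at 21 °C → α = 2.5×10⁻⁴ K⁻¹
Layer 2 at 16 °C → α = 2.1×10⁻⁴ K⁻¹
Layer 3 at 8.6 °C → α = 1.4×10⁻⁴ K⁻¹
Layer 4 at 2 °C → α = 0.82×10⁻⁴ K⁻¹
Layer 1: 44 × 2.5×10⁻⁴ × 1.2 = 0.01320 m
0.94 × 270 × 2.1×10⁻⁴ = 0.053298 m
314–944 m: 1.4×10⁻⁴ × 630 × 0.24 = 0.021168 m
944–1884 m: 0.82×10⁻⁴ × 0.65 × 940 = 0.050102 m
Δh = 0.01320 + 0.053298 + 0.021168 + 0.050102 = 0.137768 m ≈ 14 cm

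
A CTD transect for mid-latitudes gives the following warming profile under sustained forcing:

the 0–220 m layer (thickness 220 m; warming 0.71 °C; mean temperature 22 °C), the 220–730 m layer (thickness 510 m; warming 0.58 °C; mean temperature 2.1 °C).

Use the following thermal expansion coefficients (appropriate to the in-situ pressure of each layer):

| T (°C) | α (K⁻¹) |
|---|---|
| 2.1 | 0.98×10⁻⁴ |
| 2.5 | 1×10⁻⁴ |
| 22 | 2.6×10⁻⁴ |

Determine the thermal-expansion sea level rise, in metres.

Layer 1 at 22 °C → α = 2.6×10⁻⁴ K⁻¹
Layer 2 at 2.1 °C → α = 0.98×10⁻⁴ K⁻¹
Layer 1: 220 × 2.6×10⁻⁴ × 0.71 = 0.040612 m
Layer 2: 0.98×10⁻⁴ × 510 × 0.58 = 0.0289884 m
Δh = 0.040612 + 0.0289884 = 0.0696004 m

Δh ≈ 0.0696 m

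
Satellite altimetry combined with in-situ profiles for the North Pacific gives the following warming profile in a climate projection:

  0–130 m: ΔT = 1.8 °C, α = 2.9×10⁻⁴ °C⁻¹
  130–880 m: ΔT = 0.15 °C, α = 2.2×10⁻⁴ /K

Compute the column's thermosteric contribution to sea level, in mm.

130 × 2.9×10⁻⁴ × 1.8 = 0.06786 m
2.2×10⁻⁴ × 0.15 × 750 = 0.02475 m
Δh = 0.06786 + 0.02475 = 0.09261 m

92.6 mm of thermosteric rise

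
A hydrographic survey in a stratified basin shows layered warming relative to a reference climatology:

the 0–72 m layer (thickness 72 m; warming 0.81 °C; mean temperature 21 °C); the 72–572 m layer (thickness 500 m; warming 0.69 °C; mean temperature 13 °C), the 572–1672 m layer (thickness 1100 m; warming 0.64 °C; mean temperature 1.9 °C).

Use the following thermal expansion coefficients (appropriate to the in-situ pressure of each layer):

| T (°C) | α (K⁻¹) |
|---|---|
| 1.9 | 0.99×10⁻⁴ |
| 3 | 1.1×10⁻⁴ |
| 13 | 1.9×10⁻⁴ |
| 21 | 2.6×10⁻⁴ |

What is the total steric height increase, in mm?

Layer 1 at 21 °C → α = 2.6×10⁻⁴ K⁻¹
Layer 2 at 13 °C → α = 1.9×10⁻⁴ K⁻¹
Layer 3 at 1.9 °C → α = 0.99×10⁻⁴ K⁻¹
0–72 m: 2.6×10⁻⁴ × 0.81 × 72 = 0.0151632 m
500 × 1.9×10⁻⁴ × 0.69 = 0.06555 m
572–1672 m: 0.99×10⁻⁴ × 0.64 × 1100 = 0.069696 m
Δh = 0.0151632 + 0.06555 + 0.069696 = 0.1504092 m

150 mm of thermosteric rise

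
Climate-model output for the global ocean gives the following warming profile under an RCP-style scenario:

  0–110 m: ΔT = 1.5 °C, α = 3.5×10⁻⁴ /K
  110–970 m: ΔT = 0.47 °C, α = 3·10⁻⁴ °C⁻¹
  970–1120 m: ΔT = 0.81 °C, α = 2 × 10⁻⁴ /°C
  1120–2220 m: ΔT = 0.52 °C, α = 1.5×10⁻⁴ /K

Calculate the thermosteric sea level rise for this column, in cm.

0–110 m: 3.5×10⁻⁴ × 1.5 × 110 = 0.05775 m
Layer 2: 860 × 0.47 × 3×10⁻⁴ = 0.12126 m
970–1120 m: 0.81 × 2×10⁻⁴ × 150 = 0.02430 m
0.52 × 1100 × 1.5×10⁻⁴ = 0.08580 m
Δh = 0.05775 + 0.12126 + 0.02430 + 0.08580 = 0.28911 m ≈ 28.9 cm

Δh = 28.9 cm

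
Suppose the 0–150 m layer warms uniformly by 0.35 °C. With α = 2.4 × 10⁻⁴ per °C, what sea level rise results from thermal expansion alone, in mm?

Δh ≈ 12.6 mm

Δh = αΔT·H = 2.4×10⁻⁴ × 0.35 × 150 = 0.01260 m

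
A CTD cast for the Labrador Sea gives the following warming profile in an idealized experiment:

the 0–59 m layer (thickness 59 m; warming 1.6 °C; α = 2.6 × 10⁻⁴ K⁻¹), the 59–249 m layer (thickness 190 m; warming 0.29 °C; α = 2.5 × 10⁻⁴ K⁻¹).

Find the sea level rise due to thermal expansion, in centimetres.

0–59 m: 1.6 × 2.6×10⁻⁴ × 59 = 0.024544 m
Layer 2: 0.29 × 2.5×10⁻⁴ × 190 = 0.013775 m
Δh = 0.024544 + 0.013775 = 0.038319 m

3.8 cm of thermosteric rise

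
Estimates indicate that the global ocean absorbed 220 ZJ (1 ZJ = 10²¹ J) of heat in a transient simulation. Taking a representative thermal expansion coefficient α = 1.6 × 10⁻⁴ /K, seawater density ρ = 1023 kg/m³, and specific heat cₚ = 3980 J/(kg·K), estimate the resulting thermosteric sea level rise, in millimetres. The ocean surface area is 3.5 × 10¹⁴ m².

Per unit area: Q = 220×10²¹ / (3.5×10¹⁴) ≈ 6.286×10⁸ J/m²
Δh = αQ/(ρcₚ) = 1.6×10⁻⁴ × 6.286×10⁸ / (1023 × 3980) ≈ 0.024702 m

Δh ≈ 24.7 mm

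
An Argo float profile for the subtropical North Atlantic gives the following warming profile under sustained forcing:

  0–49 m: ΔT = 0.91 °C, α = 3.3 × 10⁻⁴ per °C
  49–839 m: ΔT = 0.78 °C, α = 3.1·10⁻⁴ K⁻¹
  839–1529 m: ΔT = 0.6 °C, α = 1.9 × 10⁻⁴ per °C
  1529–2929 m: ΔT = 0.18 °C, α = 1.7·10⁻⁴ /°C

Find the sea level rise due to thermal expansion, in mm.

327 mm of thermosteric rise

0–49 m: 0.91 × 3.3×10⁻⁴ × 49 = 0.0147147 m
49–839 m: 0.78 × 790 × 3.1×10⁻⁴ = 0.191022 m
690 × 1.9×10⁻⁴ × 0.6 = 0.07866 m
1.7×10⁻⁴ × 0.18 × 1400 = 0.04284 m
Δh = 0.0147147 + 0.191022 + 0.07866 + 0.04284 = 0.3272367 m ≈ 327 mm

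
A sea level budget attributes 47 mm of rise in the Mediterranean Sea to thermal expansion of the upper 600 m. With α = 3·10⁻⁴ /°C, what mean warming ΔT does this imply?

ΔT = Δh/(αH) = 0.047 / (3×10⁻⁴ × 600) ≈ 0.2611 K

0.261 K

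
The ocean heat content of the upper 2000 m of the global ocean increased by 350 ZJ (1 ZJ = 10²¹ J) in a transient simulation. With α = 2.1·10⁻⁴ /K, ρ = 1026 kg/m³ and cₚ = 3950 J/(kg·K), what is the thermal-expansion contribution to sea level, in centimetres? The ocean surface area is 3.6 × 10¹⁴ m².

Δh ≈ 5.0 cm

Per unit area: Q = 350×10²¹ / (3.6×10¹⁴) ≈ 9.722×10⁸ J/m²
Δh = αQ/(ρcₚ) = 2.1×10⁻⁴ × 9.722×10⁸ / (1026 × 3950) ≈ 0.050377 m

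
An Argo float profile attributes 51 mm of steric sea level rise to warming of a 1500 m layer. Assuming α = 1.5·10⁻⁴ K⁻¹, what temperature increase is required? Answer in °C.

0.227 °C

ΔT = Δh/(αH) = 0.051 / (1.5×10⁻⁴ × 1500) ≈ 0.2267 °C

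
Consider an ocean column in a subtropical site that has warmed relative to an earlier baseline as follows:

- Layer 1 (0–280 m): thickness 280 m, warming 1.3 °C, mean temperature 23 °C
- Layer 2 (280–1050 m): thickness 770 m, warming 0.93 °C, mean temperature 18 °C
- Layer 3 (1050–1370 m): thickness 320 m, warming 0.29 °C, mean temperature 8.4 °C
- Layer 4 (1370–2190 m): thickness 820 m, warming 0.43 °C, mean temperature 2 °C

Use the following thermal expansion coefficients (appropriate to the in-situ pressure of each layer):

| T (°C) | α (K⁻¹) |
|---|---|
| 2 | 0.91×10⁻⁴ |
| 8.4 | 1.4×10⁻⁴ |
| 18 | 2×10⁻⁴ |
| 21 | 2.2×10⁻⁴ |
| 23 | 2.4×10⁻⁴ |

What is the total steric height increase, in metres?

Layer 1 at 23 °C → α = 2.4×10⁻⁴ K⁻¹
Layer 2 at 18 °C → α = 2×10⁻⁴ K⁻¹
Layer 3 at 8.4 °C → α = 1.4×10⁻⁴ K⁻¹
Layer 4 at 2 °C → α = 0.91×10⁻⁴ K⁻¹
Layer 1: 280 × 1.3 × 2.4×10⁻⁴ = 0.08736 m
Layer 2: 0.93 × 770 × 2×10⁻⁴ = 0.14322 m
1050–1370 m: 320 × 1.4×10⁻⁴ × 0.29 = 0.012992 m
1370–2190 m: 0.43 × 820 × 0.91×10⁻⁴ = 0.0320866 m
Δh = 0.08736 + 0.14322 + 0.012992 + 0.0320866 = 0.2756586 m ≈ 0.28 m

0.28 m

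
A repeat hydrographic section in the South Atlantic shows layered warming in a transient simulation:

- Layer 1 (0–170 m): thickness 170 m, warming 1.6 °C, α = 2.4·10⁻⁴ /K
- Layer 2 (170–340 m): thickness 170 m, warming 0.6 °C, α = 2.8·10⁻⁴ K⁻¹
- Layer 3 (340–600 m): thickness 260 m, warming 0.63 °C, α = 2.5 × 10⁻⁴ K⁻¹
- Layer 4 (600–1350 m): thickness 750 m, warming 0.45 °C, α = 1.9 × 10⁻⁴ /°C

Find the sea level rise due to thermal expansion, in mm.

Layer 1: 2.4×10⁻⁴ × 1.6 × 170 = 0.06528 m
170–340 m: 170 × 2.8×10⁻⁴ × 0.6 = 0.02856 m
260 × 0.63 × 2.5×10⁻⁴ = 0.04095 m
600–1350 m: 750 × 0.45 × 1.9×10⁻⁴ = 0.064125 m
Δh = 0.06528 + 0.02856 + 0.04095 + 0.064125 = 0.198915 m

199 mm of thermosteric rise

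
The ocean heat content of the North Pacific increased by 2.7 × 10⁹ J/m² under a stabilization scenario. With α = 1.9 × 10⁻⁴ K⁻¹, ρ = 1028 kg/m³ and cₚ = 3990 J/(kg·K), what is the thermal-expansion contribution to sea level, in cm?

12.5 cm

Δh = αQ/(ρcₚ) = 1.9×10⁻⁴ × 2.7×10⁹ / (1028 × 3990) ≈ 0.12507 m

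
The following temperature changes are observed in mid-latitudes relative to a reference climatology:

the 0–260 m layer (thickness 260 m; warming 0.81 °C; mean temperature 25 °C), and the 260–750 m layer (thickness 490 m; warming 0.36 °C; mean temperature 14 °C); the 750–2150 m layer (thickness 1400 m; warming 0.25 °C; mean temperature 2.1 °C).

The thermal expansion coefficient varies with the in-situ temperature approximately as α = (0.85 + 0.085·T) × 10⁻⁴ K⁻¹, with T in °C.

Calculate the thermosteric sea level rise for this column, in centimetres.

Layer 1: α = (0.85 + 0.085×25)×10⁻⁴ = 2.975×10⁻⁴ K⁻¹
Layer 2: α = (0.85 + 0.085×14)×10⁻⁴ = 2.04×10⁻⁴ K⁻¹
Layer 3: α = (0.85 + 0.085×2.1)×10⁻⁴ = 1.0285×10⁻⁴ K⁻¹
0–260 m: 2.975×10⁻⁴ × 0.81 × 260 = 0.0626535 m
490 × 2.04×10⁻⁴ × 0.36 = 0.0359856 m
750–2150 m: 1400 × 0.25 × 1.0285×10⁻⁴ = 0.0359975 m
Δh = 0.0626535 + 0.0359856 + 0.0359975 = 0.1346366 m ≈ 13 cm

Δh ≈ 13 cm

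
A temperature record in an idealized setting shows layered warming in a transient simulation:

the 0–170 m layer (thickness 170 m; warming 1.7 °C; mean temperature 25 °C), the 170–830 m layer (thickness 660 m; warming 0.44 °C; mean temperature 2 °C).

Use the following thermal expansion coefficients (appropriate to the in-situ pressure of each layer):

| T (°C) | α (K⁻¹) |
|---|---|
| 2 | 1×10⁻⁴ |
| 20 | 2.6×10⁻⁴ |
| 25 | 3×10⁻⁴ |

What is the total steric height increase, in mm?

116 mm

Layer 1 at 25 °C → α = 3×10⁻⁴ K⁻¹
Layer 2 at 2 °C → α = 1×10⁻⁴ K⁻¹
3×10⁻⁴ × 1.7 × 170 = 0.08670 m
Layer 2: 0.44 × 1×10⁻⁴ × 660 = 0.02904 m
Δh = 0.08670 + 0.02904 = 0.11574 m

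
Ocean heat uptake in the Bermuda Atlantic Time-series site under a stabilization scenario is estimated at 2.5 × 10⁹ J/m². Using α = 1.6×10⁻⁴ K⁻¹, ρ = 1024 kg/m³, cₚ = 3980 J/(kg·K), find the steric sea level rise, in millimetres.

Δh = 98 mm

Δh = αQ/(ρcₚ) = 1.6×10⁻⁴ × 2.5×10⁹ / (1024 × 3980) ≈ 0.098147 m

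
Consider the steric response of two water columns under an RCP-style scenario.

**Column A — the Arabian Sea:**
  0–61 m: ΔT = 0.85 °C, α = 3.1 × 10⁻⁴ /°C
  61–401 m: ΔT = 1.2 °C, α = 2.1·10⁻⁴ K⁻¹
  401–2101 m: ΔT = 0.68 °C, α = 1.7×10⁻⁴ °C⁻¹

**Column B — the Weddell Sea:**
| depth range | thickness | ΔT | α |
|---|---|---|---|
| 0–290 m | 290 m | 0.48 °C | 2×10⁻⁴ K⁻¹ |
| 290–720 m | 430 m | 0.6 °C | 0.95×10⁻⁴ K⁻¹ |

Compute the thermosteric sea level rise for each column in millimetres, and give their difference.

A: 300 mm; B: 52 mm; difference 250 mm

A Layer 1: 61 × 0.85 × 3.1×10⁻⁴ = 0.0160735 m
A 1.2 × 2.1×10⁻⁴ × 340 = 0.08568 m
A 1700 × 0.68 × 1.7×10⁻⁴ = 0.19652 m
A total: 0.2982735 m
B 0–290 m: 0.48 × 2×10⁻⁴ × 290 = 0.02784 m
B Layer 2: 0.6 × 430 × 0.95×10⁻⁴ = 0.02451 m
B total: 0.05235 m
Difference: 0.2982735 − 0.05235 = 0.2459235 m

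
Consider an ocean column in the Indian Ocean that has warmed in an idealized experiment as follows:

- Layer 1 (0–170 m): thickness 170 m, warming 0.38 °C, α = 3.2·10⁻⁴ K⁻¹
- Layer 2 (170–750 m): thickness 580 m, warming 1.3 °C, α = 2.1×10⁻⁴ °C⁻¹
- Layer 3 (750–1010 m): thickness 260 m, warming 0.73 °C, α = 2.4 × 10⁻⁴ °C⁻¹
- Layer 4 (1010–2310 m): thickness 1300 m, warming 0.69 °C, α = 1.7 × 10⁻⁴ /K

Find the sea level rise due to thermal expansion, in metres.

170 × 3.2×10⁻⁴ × 0.38 = 0.020672 m
170–750 m: 2.1×10⁻⁴ × 580 × 1.3 = 0.15834 m
Layer 3: 2.4×10⁻⁴ × 0.73 × 260 = 0.045552 m
0.69 × 1.7×10⁻⁴ × 1300 = 0.15249 m
Δh = 0.020672 + 0.15834 + 0.045552 + 0.15249 = 0.377054 m ≈ 0.377 m

Δh = 0.377 m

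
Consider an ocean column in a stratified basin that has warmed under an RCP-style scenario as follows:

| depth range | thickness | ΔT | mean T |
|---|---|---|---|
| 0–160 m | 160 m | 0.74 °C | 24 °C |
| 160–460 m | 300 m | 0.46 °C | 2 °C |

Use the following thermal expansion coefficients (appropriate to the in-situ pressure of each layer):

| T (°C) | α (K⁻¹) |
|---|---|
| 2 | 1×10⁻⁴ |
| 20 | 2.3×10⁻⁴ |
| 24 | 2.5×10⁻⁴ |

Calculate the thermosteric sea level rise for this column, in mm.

Layer 1 at 24 °C → α = 2.5×10⁻⁴ K⁻¹
Layer 2 at 2 °C → α = 1×10⁻⁴ K⁻¹
0–160 m: 0.74 × 160 × 2.5×10⁻⁴ = 0.02960 m
0.46 × 1×10⁻⁴ × 300 = 0.01380 m
Δh = 0.02960 + 0.01380 = 0.04340 m ≈ 43.4 mm

Δh = 43.4 mm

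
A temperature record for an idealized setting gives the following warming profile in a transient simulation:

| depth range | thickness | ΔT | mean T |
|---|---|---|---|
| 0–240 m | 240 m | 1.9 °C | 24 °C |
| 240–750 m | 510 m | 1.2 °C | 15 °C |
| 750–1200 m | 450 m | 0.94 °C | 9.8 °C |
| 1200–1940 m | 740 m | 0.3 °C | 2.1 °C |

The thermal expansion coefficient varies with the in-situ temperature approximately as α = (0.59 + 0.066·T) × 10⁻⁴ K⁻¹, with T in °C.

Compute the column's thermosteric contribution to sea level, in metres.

0.264 m

Layer 1: α = (0.59 + 0.066×24)×10⁻⁴ = 2.174×10⁻⁴ K⁻¹
Layer 2: α = (0.59 + 0.066×15)×10⁻⁴ = 1.58×10⁻⁴ K⁻¹
Layer 3: α = (0.59 + 0.066×9.8)×10⁻⁴ = 1.2368×10⁻⁴ K⁻¹
Layer 4: α = (0.59 + 0.066×2.1)×10⁻⁴ = 0.7286×10⁻⁴ K⁻¹
0–240 m: 1.9 × 2.174×10⁻⁴ × 240 = 0.0991344 m
1.58×10⁻⁴ × 1.2 × 510 = 0.096696 m
750–1200 m: 1.2368×10⁻⁴ × 0.94 × 450 = 0.05231664 m
0.7286×10⁻⁴ × 0.3 × 740 = 0.01617492 m
Δh = 0.0991344 + 0.096696 + 0.05231664 + 0.01617492 = 0.26432196 m ≈ 0.264 m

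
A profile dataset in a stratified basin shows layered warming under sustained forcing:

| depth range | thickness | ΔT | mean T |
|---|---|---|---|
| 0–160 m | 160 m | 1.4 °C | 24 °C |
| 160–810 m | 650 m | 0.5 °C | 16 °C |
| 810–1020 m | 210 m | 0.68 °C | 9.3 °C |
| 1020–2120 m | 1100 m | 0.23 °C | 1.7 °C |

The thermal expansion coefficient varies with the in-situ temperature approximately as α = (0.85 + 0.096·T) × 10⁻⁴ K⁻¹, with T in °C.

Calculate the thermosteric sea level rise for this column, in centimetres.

Δh = 19.9 cm

Layer 1: α = (0.85 + 0.096×24)×10⁻⁴ = 3.154×10⁻⁴ K⁻¹
Layer 2: α = (0.85 + 0.096×16)×10⁻⁴ = 2.386×10⁻⁴ K⁻¹
Layer 3: α = (0.85 + 0.096×9.3)×10⁻⁴ = 1.7428×10⁻⁴ K⁻¹
Layer 4: α = (0.85 + 0.096×1.7)×10⁻⁴ = 1.0132×10⁻⁴ K⁻¹
160 × 3.154×10⁻⁴ × 1.4 = 0.0706496 m
2.386×10⁻⁴ × 0.5 × 650 = 0.077545 m
810–1020 m: 1.7428×10⁻⁴ × 0.68 × 210 = 0.024887184 m
1.0132×10⁻⁴ × 0.23 × 1100 = 0.02563396 m
Δh = 0.0706496 + 0.077545 + 0.024887184 + 0.02563396 = 0.198715744 m ≈ 19.9 cm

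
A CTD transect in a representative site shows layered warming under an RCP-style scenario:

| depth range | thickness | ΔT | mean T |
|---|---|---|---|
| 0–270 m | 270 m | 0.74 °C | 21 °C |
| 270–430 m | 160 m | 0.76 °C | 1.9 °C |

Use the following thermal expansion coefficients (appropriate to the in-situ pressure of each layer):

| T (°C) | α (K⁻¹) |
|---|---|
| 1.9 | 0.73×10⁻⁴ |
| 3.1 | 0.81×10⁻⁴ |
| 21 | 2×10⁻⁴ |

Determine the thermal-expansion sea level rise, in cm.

Layer 1 at 21 °C → α = 2×10⁻⁴ K⁻¹
Layer 2 at 1.9 °C → α = 0.73×10⁻⁴ K⁻¹
270 × 2×10⁻⁴ × 0.74 = 0.03996 m
Layer 2: 0.76 × 160 × 0.73×10⁻⁴ = 0.0088768 m
Δh = 0.03996 + 0.0088768 = 0.0488368 m

4.9 cm of thermosteric rise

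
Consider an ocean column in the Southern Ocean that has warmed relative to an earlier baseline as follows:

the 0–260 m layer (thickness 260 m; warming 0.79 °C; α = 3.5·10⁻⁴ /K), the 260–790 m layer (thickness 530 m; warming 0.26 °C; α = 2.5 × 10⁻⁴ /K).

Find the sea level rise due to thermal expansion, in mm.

110 mm

3.5×10⁻⁴ × 0.79 × 260 = 0.07189 m
0.26 × 530 × 2.5×10⁻⁴ = 0.03445 m
Δh = 0.07189 + 0.03445 = 0.10634 m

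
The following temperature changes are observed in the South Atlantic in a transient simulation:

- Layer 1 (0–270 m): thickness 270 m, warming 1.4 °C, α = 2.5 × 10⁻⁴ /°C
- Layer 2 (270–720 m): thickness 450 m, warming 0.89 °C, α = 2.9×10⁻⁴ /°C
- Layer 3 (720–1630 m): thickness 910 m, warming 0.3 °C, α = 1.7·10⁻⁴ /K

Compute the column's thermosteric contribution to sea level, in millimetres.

0–270 m: 1.4 × 270 × 2.5×10⁻⁴ = 0.09450 m
Layer 2: 2.9×10⁻⁴ × 450 × 0.89 = 0.116145 m
720–1630 m: 1.7×10⁻⁴ × 910 × 0.3 = 0.04641 m
Δh = 0.09450 + 0.116145 + 0.04641 = 0.257055 m ≈ 257 mm

Δh = 257 mm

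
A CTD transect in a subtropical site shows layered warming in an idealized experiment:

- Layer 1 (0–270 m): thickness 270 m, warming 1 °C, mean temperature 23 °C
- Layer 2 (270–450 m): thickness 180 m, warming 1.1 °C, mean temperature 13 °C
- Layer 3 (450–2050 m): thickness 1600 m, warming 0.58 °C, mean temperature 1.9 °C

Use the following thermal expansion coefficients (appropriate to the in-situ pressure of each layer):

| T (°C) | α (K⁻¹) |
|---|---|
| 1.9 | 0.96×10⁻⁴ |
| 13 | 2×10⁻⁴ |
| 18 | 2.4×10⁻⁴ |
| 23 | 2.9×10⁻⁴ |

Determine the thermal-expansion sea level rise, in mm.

207 mm

Layer 1 at 23 °C → α = 2.9×10⁻⁴ K⁻¹
Layer 2 at 13 °C → α = 2×10⁻⁴ K⁻¹
Layer 3 at 1.9 °C → α = 0.96×10⁻⁴ K⁻¹
Layer 1: 270 × 1 × 2.9×10⁻⁴ = 0.07830 m
180 × 1.1 × 2×10⁻⁴ = 0.03960 m
0.58 × 1600 × 0.96×10⁻⁴ = 0.089088 m
Δh = 0.07830 + 0.03960 + 0.089088 = 0.206988 m ≈ 207 mm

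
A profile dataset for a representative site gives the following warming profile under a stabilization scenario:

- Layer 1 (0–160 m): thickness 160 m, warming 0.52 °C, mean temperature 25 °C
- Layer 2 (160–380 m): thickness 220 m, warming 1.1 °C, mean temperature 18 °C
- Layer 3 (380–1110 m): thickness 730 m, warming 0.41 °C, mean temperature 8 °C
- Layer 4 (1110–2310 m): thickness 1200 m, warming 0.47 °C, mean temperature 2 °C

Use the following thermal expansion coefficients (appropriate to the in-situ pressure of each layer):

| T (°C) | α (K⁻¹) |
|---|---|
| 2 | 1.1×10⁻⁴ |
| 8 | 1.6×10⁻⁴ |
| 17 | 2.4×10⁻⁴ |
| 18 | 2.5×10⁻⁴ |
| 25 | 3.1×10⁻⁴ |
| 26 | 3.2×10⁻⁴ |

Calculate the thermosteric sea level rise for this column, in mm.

Δh = 196 mm

Layer 1 at 25 °C → α = 3.1×10⁻⁴ K⁻¹
Layer 2 at 18 °C → α = 2.5×10⁻⁴ K⁻¹
Layer 3 at 8 °C → α = 1.6×10⁻⁴ K⁻¹
Layer 4 at 2 °C → α = 1.1×10⁻⁴ K⁻¹
3.1×10⁻⁴ × 160 × 0.52 = 0.025792 m
2.5×10⁻⁴ × 220 × 1.1 = 0.06050 m
380–1110 m: 1.6×10⁻⁴ × 0.41 × 730 = 0.047888 m
Layer 4: 1200 × 1.1×10⁻⁴ × 0.47 = 0.06204 m
Δh = 0.025792 + 0.06050 + 0.047888 + 0.06204 = 0.19622 m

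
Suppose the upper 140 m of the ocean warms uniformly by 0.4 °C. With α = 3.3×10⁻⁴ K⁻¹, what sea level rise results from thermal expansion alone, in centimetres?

about 1.85 cm

Δh = αΔT·H = 3.3×10⁻⁴ × 0.4 × 140 = 0.01848 m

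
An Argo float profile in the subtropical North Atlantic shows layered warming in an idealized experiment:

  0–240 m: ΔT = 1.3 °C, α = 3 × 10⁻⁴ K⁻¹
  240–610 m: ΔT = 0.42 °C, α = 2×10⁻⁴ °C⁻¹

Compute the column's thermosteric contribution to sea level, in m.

1.3 × 240 × 3×10⁻⁴ = 0.09360 m
240–610 m: 2×10⁻⁴ × 0.42 × 370 = 0.03108 m
Δh = 0.09360 + 0.03108 = 0.12468 m

0.125 m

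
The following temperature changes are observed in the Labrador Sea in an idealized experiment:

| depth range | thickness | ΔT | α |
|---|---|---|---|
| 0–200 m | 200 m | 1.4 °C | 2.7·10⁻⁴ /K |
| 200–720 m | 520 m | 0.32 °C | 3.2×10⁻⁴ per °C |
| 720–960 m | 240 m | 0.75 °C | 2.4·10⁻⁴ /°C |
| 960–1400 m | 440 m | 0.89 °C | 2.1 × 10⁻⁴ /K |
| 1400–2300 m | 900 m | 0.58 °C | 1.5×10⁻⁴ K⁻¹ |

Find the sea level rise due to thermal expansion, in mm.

Layer 1: 200 × 2.7×10⁻⁴ × 1.4 = 0.07560 m
Layer 2: 3.2×10⁻⁴ × 520 × 0.32 = 0.053248 m
Layer 3: 2.4×10⁻⁴ × 0.75 × 240 = 0.04320 m
Layer 4: 440 × 0.89 × 2.1×10⁻⁴ = 0.082236 m
1400–2300 m: 1.5×10⁻⁴ × 900 × 0.58 = 0.07830 m
Δh = 0.07560 + 0.053248 + 0.04320 + 0.082236 + 0.07830 = 0.332584 m ≈ 330 mm

Δh ≈ 330 mm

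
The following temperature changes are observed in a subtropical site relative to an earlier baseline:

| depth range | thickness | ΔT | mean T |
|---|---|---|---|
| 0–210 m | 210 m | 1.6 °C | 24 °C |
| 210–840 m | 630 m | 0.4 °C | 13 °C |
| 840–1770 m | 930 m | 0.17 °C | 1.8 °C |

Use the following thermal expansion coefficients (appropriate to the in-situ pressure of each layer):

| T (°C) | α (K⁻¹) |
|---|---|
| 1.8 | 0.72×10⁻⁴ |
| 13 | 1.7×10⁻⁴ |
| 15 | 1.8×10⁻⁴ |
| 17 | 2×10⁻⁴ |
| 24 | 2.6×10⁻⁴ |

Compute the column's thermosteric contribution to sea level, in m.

Δh ≈ 0.142 m

Layer 1 at 24 °C → α = 2.6×10⁻⁴ K⁻¹
Layer 2 at 13 °C → α = 1.7×10⁻⁴ K⁻¹
Layer 3 at 1.8 °C → α = 0.72×10⁻⁴ K⁻¹
Layer 1: 210 × 1.6 × 2.6×10⁻⁴ = 0.08736 m
Layer 2: 1.7×10⁻⁴ × 630 × 0.4 = 0.04284 m
Layer 3: 0.72×10⁻⁴ × 0.17 × 930 = 0.0113832 m
Δh = 0.08736 + 0.04284 + 0.0113832 = 0.1415832 m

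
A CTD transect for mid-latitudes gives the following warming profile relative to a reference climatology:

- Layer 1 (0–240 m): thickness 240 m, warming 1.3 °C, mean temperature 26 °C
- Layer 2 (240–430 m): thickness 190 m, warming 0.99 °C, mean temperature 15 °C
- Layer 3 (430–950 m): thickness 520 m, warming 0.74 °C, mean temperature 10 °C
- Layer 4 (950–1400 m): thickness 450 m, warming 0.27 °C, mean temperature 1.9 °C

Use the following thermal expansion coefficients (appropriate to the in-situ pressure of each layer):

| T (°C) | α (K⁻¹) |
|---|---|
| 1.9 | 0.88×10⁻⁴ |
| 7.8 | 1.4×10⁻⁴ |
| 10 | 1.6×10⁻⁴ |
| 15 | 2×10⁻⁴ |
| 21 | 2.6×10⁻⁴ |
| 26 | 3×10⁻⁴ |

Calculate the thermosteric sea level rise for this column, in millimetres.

Layer 1 at 26 °C → α = 3×10⁻⁴ K⁻¹
Layer 2 at 15 °C → α = 2×10⁻⁴ K⁻¹
Layer 3 at 10 °C → α = 1.6×10⁻⁴ K⁻¹
Layer 4 at 1.9 °C → α = 0.88×10⁻⁴ K⁻¹
0–240 m: 240 × 1.3 × 3×10⁻⁴ = 0.09360 m
240–430 m: 0.99 × 190 × 2×10⁻⁴ = 0.03762 m
520 × 0.74 × 1.6×10⁻⁴ = 0.061568 m
Layer 4: 0.88×10⁻⁴ × 0.27 × 450 = 0.010692 m
Δh = 0.09360 + 0.03762 + 0.061568 + 0.010692 = 0.20348 m ≈ 203 mm

203 mm of thermosteric rise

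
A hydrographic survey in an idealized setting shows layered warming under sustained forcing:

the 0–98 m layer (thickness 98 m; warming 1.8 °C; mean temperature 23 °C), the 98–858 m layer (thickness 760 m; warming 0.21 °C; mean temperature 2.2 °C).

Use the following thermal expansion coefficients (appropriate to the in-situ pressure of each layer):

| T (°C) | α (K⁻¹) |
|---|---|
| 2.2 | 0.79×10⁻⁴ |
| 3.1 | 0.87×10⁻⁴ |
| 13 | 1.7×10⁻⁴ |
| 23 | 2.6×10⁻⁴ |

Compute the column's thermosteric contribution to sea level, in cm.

Layer 1 at 23 °C → α = 2.6×10⁻⁴ K⁻¹
Layer 2 at 2.2 °C → α = 0.79×10⁻⁴ K⁻¹
Layer 1: 98 × 2.6×10⁻⁴ × 1.8 = 0.045864 m
98–858 m: 0.21 × 0.79×10⁻⁴ × 760 = 0.0126084 m
Δh = 0.045864 + 0.0126084 = 0.0584724 m

Δh ≈ 5.85 cm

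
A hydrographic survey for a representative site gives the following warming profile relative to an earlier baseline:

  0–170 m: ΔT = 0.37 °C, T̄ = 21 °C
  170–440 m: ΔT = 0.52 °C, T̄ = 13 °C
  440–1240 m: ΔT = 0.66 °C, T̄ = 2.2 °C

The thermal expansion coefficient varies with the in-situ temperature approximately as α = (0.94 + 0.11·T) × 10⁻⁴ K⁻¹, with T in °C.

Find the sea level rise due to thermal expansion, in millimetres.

116 mm of thermosteric rise

Layer 1: α = (0.94 + 0.11×21)×10⁻⁴ = 3.25×10⁻⁴ K⁻¹
Layer 2: α = (0.94 + 0.11×13)×10⁻⁴ = 2.37×10⁻⁴ K⁻¹
Layer 3: α = (0.94 + 0.11×2.2)×10⁻⁴ = 1.182×10⁻⁴ K⁻¹
0–170 m: 0.37 × 3.25×10⁻⁴ × 170 = 0.0204425 m
0.52 × 270 × 2.37×10⁻⁴ = 0.0332748 m
Layer 3: 800 × 0.66 × 1.182×10⁻⁴ = 0.0624096 m
Δh = 0.0204425 + 0.0332748 + 0.0624096 = 0.1161269 m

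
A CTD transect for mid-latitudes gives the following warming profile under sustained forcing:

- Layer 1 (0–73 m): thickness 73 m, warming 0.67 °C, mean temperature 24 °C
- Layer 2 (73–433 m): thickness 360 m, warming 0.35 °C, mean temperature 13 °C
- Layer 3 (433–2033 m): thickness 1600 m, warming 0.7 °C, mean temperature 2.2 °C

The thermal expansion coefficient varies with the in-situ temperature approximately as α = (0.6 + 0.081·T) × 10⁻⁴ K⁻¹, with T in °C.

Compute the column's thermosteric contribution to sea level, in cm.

Layer 1: α = (0.6 + 0.081×24)×10⁻⁴ = 2.544×10⁻⁴ K⁻¹
Layer 2: α = (0.6 + 0.081×13)×10⁻⁴ = 1.653×10⁻⁴ K⁻¹
Layer 3: α = (0.6 + 0.081×2.2)×10⁻⁴ = 0.7782×10⁻⁴ K⁻¹
2.544×10⁻⁴ × 0.67 × 73 = 0.012442704 m
73–433 m: 1.653×10⁻⁴ × 0.35 × 360 = 0.0208278 m
433–2033 m: 1600 × 0.7782×10⁻⁴ × 0.7 = 0.0871584 m
Δh = 0.012442704 + 0.0208278 + 0.0871584 = 0.120428904 m

12.0 cm of thermosteric rise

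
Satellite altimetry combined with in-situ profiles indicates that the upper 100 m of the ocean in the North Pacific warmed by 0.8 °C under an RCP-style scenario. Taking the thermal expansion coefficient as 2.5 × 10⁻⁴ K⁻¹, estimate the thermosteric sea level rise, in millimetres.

Δh = αΔT·H = 2.5×10⁻⁴ × 0.8 × 100 = 0.02000 m

20.0 mm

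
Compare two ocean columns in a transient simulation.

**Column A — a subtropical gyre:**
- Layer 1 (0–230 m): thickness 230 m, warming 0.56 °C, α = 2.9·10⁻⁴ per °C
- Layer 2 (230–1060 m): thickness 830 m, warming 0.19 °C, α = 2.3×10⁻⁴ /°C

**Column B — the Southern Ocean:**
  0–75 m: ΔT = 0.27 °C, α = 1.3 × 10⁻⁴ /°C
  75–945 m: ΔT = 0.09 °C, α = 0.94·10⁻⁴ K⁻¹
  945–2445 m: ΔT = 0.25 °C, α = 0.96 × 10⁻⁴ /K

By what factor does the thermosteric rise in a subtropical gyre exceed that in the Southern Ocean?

1.6

A Layer 1: 230 × 0.56 × 2.9×10⁻⁴ = 0.037352 m
A 0.19 × 830 × 2.3×10⁻⁴ = 0.036271 m
A total: 0.073623 m
B 0–75 m: 75 × 0.27 × 1.3×10⁻⁴ = 0.0026325 m
B 75–945 m: 0.09 × 0.94×10⁻⁴ × 870 = 0.0073602 m
B 945–2445 m: 0.25 × 1500 × 0.96×10⁻⁴ = 0.03600 m
B total: 0.0459927 m
Ratio: 0.073623 / 0.0459927 ≈ 1.601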